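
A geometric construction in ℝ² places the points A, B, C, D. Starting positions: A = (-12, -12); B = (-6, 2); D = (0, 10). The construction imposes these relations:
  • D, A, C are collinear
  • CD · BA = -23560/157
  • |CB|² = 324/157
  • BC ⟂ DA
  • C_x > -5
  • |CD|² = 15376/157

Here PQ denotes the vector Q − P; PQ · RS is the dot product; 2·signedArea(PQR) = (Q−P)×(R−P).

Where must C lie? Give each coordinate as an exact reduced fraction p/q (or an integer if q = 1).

C = (-744/157, 206/157)

1. C_x = -744/157  [D, A, C are collinear ∩ BC ⟂ DA]
2. C_y = 206/157  [D, A, C are collinear ∩ BC ⟂ DA]
   → C = (-744/157, 206/157)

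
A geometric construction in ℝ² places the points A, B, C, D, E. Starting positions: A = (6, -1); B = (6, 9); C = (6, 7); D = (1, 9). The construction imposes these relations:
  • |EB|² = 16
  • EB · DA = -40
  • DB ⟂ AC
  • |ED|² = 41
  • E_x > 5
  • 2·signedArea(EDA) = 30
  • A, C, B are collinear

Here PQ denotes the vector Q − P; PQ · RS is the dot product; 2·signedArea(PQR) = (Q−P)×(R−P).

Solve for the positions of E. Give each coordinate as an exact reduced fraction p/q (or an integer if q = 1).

E = (6, 5)

1. E_x = 6  [2·signedArea(EDA) = 30 ∩ EB · DA = -40]
2. E_y = 5  [2·signedArea(EDA) = 30 ∩ EB · DA = -40]
   → E = (6, 5)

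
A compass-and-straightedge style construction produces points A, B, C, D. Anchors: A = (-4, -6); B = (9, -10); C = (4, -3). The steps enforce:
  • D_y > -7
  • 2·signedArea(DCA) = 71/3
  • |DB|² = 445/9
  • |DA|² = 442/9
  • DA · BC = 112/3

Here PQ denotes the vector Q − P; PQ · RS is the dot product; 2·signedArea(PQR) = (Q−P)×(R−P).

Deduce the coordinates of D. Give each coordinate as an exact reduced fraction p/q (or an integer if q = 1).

D = (3, -19/3)

1. D_x = 3  [2·signedArea(DCA) = 71/3 ∩ DA · BC = 112/3]
2. D_y = -19/3  [2·signedArea(DCA) = 71/3 ∩ DA · BC = 112/3]
   → D = (3, -19/3)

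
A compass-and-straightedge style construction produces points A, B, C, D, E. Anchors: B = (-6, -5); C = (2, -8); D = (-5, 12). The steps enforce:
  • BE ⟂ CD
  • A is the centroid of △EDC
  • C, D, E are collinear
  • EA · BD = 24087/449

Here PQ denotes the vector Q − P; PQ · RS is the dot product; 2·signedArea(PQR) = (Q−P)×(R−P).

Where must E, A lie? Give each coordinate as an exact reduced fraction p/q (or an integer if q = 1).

A = (-1261/1347, 524/1347)
E = (86/449, -1272/449)

1. E_x = 86/449  [C, D, E are collinear ∩ BE ⟂ CD]
2. E_y = -1272/449  [C, D, E are collinear ∩ BE ⟂ CD]
   → E = (86/449, -1272/449)
3. A_x = -1261/1347  [A is the centroid of △EDC]
4. A_y = 524/1347  [A is the centroid of △EDC]
   → A = (-1261/1347, 524/1347)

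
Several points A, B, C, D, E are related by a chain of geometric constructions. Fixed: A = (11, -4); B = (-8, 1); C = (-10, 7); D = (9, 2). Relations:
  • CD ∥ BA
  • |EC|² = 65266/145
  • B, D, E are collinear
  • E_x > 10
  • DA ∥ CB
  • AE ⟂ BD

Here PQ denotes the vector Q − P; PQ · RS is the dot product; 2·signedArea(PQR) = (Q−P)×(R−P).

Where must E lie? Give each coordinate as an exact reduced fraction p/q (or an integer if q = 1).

E = (1543/145, 304/145)

1. E_x = 1543/145  [B, D, E are collinear ∩ AE ⟂ BD]
2. E_y = 304/145  [B, D, E are collinear ∩ AE ⟂ BD]
   → E = (1543/145, 304/145)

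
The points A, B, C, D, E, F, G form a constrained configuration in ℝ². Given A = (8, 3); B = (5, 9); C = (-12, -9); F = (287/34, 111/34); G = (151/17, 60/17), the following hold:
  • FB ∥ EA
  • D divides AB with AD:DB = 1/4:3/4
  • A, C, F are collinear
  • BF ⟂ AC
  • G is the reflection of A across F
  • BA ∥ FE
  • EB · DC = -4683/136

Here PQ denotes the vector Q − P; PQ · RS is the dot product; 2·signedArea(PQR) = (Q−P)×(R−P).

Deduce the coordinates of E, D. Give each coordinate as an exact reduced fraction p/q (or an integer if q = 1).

1. E_x = 389/34  [FB ∥ EA ∩ BA ∥ FE]
2. E_y = -93/34  [FB ∥ EA ∩ BA ∥ FE]
   → E = (389/34, -93/34)
3. D_x = 29/4  [D divides AB with AD:DB = 1/4:3/4]
4. D_y = 9/2  [D divides AB with AD:DB = 1/4:3/4]
   → D = (29/4, 9/2)

D = (29/4, 9/2)
E = (389/34, -93/34)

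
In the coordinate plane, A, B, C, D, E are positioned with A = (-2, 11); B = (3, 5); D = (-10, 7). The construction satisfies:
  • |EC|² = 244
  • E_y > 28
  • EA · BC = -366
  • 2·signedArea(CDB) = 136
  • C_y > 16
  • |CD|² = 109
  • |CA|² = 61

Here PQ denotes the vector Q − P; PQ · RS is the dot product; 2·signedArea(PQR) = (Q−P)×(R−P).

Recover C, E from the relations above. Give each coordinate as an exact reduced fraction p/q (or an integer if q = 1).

1. C_x = -7  [line 2·x + 13·y + -207 = 0 ∩ |CA|² = 61]
2. C_y = 17  [line 2·x + 13·y + -207 = 0 ∩ |CA|² = 61]
   → C = (-7, 17)
3. E_x = -17  [line 10·x + -12·y + 518 = 0 ∩ |EC|² = 244]
4. E_y = 29  [line 10·x + -12·y + 518 = 0 ∩ |EC|² = 244]
   → E = (-17, 29)

C = (-7, 17)
E = (-17, 29)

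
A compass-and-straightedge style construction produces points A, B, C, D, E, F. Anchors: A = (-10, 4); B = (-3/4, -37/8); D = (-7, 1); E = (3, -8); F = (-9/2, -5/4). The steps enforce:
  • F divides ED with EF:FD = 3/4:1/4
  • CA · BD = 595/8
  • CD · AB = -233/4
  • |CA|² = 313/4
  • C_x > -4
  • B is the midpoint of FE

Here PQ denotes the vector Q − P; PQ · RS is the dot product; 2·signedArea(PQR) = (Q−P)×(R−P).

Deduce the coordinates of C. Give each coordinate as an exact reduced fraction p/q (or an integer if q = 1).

C = (-7/2, -2)

1. C_x = -7/2  [CA · BD = 595/8 ∩ CD · AB = -233/4]
2. C_y = -2  [CA · BD = 595/8 ∩ CD · AB = -233/4]
   → C = (-7/2, -2)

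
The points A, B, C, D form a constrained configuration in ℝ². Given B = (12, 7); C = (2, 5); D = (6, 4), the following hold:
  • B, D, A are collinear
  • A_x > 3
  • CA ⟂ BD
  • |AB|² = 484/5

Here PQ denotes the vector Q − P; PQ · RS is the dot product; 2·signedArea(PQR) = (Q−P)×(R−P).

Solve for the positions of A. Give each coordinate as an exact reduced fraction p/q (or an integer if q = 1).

A = (16/5, 13/5)

1. A_x = 16/5  [B, D, A are collinear ∩ CA ⟂ BD]
2. A_y = 13/5  [B, D, A are collinear ∩ CA ⟂ BD]
   → A = (16/5, 13/5)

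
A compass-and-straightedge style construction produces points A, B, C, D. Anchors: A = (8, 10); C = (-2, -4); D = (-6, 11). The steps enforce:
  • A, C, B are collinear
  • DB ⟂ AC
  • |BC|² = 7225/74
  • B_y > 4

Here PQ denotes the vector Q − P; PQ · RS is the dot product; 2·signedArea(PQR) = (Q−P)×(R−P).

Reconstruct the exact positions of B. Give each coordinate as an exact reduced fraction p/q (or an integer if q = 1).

1. B_x = 277/74  [A, C, B are collinear ∩ DB ⟂ AC]
2. B_y = 299/74  [A, C, B are collinear ∩ DB ⟂ AC]
   → B = (277/74, 299/74)

B = (277/74, 299/74)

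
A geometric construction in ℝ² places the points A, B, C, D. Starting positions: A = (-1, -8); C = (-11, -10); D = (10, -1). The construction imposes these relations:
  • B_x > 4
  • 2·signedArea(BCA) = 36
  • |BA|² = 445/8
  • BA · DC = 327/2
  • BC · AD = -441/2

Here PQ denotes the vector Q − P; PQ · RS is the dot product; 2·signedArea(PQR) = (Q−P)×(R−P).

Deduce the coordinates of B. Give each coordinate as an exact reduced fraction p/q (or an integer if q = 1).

B = (19/4, -13/4)

1. B_x = 19/4  [2·signedArea(BCA) = 36 ∩ BA · DC = 327/2]
2. B_y = -13/4  [2·signedArea(BCA) = 36 ∩ BA · DC = 327/2]
   → B = (19/4, -13/4)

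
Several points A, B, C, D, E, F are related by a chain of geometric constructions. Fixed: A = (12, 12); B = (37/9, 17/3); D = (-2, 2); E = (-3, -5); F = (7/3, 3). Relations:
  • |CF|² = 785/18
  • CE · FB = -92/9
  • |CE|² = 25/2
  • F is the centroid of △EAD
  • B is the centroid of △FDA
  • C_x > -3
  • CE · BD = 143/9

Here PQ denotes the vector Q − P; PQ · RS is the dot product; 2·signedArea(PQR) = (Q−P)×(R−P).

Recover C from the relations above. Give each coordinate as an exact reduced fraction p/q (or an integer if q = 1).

1. C_x = -5/2  [CE · BD = 143/9 ∩ CE · FB = -92/9]
2. C_y = -3/2  [CE · BD = 143/9 ∩ CE · FB = -92/9]
   → C = (-5/2, -3/2)

C = (-5/2, -3/2)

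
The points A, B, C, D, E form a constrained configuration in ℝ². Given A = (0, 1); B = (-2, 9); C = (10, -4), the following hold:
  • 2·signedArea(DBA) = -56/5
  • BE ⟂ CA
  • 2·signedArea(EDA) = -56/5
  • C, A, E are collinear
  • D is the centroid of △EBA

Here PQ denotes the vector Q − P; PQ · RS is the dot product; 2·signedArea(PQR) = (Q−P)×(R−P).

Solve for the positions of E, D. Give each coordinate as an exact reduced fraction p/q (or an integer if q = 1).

D = (-34/15, 67/15)
E = (-24/5, 17/5)

1. E_x = -24/5  [C, A, E are collinear ∩ BE ⟂ CA]
2. E_y = 17/5  [C, A, E are collinear ∩ BE ⟂ CA]
   → E = (-24/5, 17/5)
3. D_x = -34/15  [D is the centroid of △EBA]
4. D_y = 67/15  [D is the centroid of △EBA]
   → D = (-34/15, 67/15)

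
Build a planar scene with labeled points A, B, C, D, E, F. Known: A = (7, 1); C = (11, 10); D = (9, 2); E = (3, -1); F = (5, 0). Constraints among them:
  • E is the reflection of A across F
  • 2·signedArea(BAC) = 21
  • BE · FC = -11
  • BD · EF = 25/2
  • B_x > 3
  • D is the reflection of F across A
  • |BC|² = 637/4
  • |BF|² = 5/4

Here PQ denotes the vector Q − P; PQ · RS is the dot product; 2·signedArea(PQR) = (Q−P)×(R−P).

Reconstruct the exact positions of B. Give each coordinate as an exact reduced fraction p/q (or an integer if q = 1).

B = (4, -1/2)

1. B_x = 4  [2·signedArea(BAC) = 21 ∩ BE · FC = -11]
2. B_y = -1/2  [2·signedArea(BAC) = 21 ∩ BE · FC = -11]
   → B = (4, -1/2)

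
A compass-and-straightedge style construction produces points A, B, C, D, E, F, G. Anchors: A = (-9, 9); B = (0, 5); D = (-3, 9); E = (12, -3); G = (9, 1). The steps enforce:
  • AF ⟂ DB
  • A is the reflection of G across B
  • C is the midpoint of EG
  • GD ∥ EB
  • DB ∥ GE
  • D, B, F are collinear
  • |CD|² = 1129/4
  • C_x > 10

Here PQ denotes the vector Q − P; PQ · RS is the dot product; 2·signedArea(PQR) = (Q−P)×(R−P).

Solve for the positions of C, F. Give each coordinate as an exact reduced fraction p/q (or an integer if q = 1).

1. C_x = 21/2  [C is the midpoint of EG]
2. C_y = -1  [C is the midpoint of EG]
   → C = (21/2, -1)
3. F_x = -129/25  [D, B, F are collinear ∩ AF ⟂ DB]
4. F_y = 297/25  [D, B, F are collinear ∩ AF ⟂ DB]
   → F = (-129/25, 297/25)

C = (21/2, -1)
F = (-129/25, 297/25)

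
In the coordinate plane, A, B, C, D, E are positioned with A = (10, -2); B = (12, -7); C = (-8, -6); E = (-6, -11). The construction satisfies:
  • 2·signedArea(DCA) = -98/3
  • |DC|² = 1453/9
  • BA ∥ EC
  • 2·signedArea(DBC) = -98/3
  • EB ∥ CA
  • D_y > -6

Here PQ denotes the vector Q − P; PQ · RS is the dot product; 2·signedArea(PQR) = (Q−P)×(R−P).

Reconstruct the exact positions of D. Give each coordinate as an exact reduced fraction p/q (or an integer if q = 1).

D = (14/3, -5)

1. D_x = 14/3  [2·signedArea(DBC) = -98/3 ∩ 2·signedArea(DCA) = -98/3]
2. D_y = -5  [2·signedArea(DBC) = -98/3 ∩ 2·signedArea(DCA) = -98/3]
   → D = (14/3, -5)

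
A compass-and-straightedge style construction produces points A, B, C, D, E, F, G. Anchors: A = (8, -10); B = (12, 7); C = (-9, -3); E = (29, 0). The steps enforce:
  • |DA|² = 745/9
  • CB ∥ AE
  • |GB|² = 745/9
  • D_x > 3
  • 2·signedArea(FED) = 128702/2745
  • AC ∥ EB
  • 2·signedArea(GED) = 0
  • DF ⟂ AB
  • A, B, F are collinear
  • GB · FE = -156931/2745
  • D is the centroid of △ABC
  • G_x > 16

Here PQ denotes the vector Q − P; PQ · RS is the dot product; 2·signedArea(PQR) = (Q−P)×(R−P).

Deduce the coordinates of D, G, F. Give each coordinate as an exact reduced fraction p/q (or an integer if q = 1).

1. D_x = 11/3  [D is the centroid of △ABC]
2. D_y = -2  [D is the centroid of △ABC]
   → D = (11/3, -2)
3. G_x = 49/3  [line 2·x + -76/3·y + -58 = 0 ∩ |GB|² = 745/9]
4. G_y = -1  [line 2·x + -76/3·y + -58 = 0 ∩ |GB|² = 745/9]
   → G = (49/3, -1)
5. F_x = 8744/915  [A, B, F are collinear ∩ DF ⟂ AB]
6. F_y = -3098/915  [A, B, F are collinear ∩ DF ⟂ AB]
   → F = (8744/915, -3098/915)

D = (11/3, -2)
F = (8744/915, -3098/915)
G = (49/3, -1)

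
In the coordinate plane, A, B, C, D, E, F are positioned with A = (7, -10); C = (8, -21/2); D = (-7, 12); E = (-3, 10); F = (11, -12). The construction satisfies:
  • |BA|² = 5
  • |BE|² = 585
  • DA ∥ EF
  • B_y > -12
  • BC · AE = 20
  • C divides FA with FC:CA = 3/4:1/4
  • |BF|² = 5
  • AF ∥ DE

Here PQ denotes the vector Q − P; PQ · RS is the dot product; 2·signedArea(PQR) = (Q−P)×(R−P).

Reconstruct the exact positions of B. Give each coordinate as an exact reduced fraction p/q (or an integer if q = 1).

1. B_x = 9  [line 10·x + -20·y + -310 = 0 ∩ |BA|² = 5]
2. B_y = -11  [line 10·x + -20·y + -310 = 0 ∩ |BA|² = 5]
   → B = (9, -11)

B = (9, -11)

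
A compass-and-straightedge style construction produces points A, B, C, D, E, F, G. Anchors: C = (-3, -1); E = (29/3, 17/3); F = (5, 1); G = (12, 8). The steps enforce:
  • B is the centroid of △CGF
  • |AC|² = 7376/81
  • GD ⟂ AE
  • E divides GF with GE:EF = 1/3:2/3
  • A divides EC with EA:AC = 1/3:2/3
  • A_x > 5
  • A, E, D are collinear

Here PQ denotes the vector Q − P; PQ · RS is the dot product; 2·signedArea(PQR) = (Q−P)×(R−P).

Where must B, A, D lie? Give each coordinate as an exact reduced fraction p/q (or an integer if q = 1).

1. B_x = 14/3  [B is the centroid of △CGF]
2. B_y = 8/3  [B is the centroid of △CGF]
   → B = (14/3, 8/3)
3. A_x = 49/9  [A divides EC with EA:AC = 1/3:2/3]
4. A_y = 31/9  [A divides EC with EA:AC = 1/3:2/3]
   → A = (49/9, 31/9)
5. D_x = 5742/461  [A, E, D are collinear ∩ GD ⟂ AE]
6. D_y = 3289/461  [A, E, D are collinear ∩ GD ⟂ AE]
   → D = (5742/461, 3289/461)

A = (49/9, 31/9)
B = (14/3, 8/3)
D = (5742/461, 3289/461)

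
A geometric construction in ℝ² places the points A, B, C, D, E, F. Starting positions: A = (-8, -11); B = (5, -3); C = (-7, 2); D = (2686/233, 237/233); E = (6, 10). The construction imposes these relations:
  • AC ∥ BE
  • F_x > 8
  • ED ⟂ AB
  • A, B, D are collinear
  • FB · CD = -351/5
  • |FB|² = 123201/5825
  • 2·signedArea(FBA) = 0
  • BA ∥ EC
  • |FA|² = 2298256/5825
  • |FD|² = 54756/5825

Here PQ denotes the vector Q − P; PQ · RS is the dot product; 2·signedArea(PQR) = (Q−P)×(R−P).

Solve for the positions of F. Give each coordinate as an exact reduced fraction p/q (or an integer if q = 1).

1. F_x = 10388/1165  [2·signedArea(FBA) = 0 ∩ FB · CD = -351/5]
2. F_y = -687/1165  [2·signedArea(FBA) = 0 ∩ FB · CD = -351/5]
   → F = (10388/1165, -687/1165)

F = (10388/1165, -687/1165)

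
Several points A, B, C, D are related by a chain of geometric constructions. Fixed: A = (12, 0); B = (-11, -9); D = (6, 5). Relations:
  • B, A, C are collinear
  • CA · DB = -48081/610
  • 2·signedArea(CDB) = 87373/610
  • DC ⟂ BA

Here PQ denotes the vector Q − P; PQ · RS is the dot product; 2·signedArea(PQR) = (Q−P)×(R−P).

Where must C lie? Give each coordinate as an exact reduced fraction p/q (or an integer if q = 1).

1. C_x = 5181/610  [B, A, C are collinear ∩ DC ⟂ BA]
2. C_y = -837/610  [B, A, C are collinear ∩ DC ⟂ BA]
   → C = (5181/610, -837/610)

C = (5181/610, -837/610)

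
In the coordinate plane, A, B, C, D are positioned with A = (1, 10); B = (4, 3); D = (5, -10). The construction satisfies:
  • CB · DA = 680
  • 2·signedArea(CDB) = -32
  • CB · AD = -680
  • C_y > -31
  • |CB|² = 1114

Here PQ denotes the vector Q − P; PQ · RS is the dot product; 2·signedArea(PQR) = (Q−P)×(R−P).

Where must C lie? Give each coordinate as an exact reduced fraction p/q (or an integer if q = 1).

C = (9, -30)

1. C_x = 9  [2·signedArea(CDB) = -32 ∩ CB · DA = 680]
2. C_y = -30  [2·signedArea(CDB) = -32 ∩ CB · DA = 680]
   → C = (9, -30)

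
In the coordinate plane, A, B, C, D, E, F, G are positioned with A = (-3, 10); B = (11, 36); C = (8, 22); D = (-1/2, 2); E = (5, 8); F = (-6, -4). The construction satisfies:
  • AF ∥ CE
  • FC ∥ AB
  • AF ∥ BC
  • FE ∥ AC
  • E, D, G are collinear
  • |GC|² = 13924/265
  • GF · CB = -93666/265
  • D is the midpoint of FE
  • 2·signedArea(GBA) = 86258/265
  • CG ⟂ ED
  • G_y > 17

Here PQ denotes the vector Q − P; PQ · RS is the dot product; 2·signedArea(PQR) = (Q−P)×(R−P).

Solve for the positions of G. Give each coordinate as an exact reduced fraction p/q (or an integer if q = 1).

G = (3536/265, 4532/265)

1. G_x = 3536/265  [E, D, G are collinear ∩ CG ⟂ ED]
2. G_y = 4532/265  [E, D, G are collinear ∩ CG ⟂ ED]
   → G = (3536/265, 4532/265)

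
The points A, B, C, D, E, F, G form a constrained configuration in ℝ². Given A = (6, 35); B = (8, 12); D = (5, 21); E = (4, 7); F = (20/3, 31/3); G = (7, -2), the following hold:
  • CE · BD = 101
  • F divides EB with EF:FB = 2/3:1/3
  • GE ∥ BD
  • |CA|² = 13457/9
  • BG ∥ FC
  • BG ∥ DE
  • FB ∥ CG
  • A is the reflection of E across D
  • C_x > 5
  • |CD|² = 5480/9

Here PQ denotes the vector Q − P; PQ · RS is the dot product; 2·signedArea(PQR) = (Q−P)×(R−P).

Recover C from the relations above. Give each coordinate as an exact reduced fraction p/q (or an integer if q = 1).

1. C_x = 17/3  [FB ∥ CG ∩ BG ∥ FC]
2. C_y = -11/3  [FB ∥ CG ∩ BG ∥ FC]
   → C = (17/3, -11/3)

C = (17/3, -11/3)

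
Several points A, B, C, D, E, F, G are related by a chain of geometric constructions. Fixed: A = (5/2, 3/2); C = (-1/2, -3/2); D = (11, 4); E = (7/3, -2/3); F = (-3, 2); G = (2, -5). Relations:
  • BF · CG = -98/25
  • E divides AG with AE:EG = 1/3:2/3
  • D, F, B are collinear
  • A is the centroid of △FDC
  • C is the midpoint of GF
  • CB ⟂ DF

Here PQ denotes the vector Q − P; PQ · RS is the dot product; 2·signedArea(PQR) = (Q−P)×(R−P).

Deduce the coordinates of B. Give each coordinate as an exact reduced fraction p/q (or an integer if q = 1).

1. B_x = -26/25  [D, F, B are collinear ∩ CB ⟂ DF]
2. B_y = 57/25  [D, F, B are collinear ∩ CB ⟂ DF]
   → B = (-26/25, 57/25)

B = (-26/25, 57/25)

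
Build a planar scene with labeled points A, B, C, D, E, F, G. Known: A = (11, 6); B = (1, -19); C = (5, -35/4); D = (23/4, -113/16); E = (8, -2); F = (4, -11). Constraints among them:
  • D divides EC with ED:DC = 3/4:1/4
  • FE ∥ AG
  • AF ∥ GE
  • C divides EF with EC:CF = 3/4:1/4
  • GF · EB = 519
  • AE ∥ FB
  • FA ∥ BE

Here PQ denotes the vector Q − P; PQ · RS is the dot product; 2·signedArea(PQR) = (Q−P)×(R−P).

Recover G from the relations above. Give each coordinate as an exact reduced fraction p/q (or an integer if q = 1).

G = (15, 15)

1. G_x = 15  [AF ∥ GE ∩ FE ∥ AG]
2. G_y = 15  [AF ∥ GE ∩ FE ∥ AG]
   → G = (15, 15)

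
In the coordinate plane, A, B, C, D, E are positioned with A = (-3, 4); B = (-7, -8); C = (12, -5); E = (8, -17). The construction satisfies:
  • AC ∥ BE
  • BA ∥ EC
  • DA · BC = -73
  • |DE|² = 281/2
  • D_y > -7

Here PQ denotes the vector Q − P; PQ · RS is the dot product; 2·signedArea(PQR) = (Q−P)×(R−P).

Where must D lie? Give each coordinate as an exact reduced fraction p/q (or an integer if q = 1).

1. D_x = 5/2  [line -19·x + -3·y + 28 = 0 ∩ |DE|² = 281/2]
2. D_y = -13/2  [line -19·x + -3·y + 28 = 0 ∩ |DE|² = 281/2]
   → D = (5/2, -13/2)

D = (5/2, -13/2)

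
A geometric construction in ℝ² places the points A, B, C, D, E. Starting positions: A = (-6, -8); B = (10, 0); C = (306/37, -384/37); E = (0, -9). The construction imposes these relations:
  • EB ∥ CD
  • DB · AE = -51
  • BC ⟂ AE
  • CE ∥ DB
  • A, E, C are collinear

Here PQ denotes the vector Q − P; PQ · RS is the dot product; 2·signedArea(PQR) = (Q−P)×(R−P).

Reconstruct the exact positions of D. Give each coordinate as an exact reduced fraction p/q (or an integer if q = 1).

1. D_x = 676/37  [CE ∥ DB ∩ EB ∥ CD]
2. D_y = -51/37  [CE ∥ DB ∩ EB ∥ CD]
   → D = (676/37, -51/37)

D = (676/37, -51/37)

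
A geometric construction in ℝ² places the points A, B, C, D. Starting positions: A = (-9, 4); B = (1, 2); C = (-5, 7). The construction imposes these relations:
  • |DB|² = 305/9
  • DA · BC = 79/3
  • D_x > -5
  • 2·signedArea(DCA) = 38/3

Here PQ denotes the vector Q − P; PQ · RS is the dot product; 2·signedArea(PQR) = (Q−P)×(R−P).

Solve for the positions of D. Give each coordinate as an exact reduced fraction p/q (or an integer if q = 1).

1. D_x = -13/3  [DA · BC = 79/3 ∩ 2·signedArea(DCA) = 38/3]
2. D_y = 13/3  [DA · BC = 79/3 ∩ 2·signedArea(DCA) = 38/3]
   → D = (-13/3, 13/3)

D = (-13/3, 13/3)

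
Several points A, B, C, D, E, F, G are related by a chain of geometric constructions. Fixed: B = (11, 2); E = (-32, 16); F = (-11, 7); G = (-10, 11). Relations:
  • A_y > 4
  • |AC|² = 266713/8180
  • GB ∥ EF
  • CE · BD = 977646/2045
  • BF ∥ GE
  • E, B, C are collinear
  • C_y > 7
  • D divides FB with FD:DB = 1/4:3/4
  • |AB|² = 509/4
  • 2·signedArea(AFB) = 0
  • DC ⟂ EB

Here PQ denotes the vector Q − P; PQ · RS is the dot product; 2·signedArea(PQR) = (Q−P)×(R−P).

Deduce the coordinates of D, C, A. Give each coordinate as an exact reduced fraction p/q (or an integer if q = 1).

A = (0, 9/2)
C = (-10271/2045, 14758/2045)
D = (-11/2, 23/4)

1. D_x = -11/2  [D divides FB with FD:DB = 1/4:3/4]
2. D_y = 23/4  [D divides FB with FD:DB = 1/4:3/4]
   → D = (-11/2, 23/4)
3. C_x = -10271/2045  [E, B, C are collinear ∩ DC ⟂ EB]
4. C_y = 14758/2045  [E, B, C are collinear ∩ DC ⟂ EB]
   → C = (-10271/2045, 14758/2045)
5. A_x = 0  [line 5·x + 22·y + -99 = 0 ∩ |AB|² = 509/4]
6. A_y = 9/2  [line 5·x + 22·y + -99 = 0 ∩ |AB|² = 509/4]
   → A = (0, 9/2)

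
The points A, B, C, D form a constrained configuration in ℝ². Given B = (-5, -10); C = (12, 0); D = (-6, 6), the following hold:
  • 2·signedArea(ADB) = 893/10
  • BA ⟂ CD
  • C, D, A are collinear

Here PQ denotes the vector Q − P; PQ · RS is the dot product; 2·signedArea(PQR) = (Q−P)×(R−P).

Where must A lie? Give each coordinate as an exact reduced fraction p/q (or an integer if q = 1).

A = (-3/10, 41/10)

1. A_x = -3/10  [C, D, A are collinear ∩ BA ⟂ CD]
2. A_y = 41/10  [C, D, A are collinear ∩ BA ⟂ CD]
   → A = (-3/10, 41/10)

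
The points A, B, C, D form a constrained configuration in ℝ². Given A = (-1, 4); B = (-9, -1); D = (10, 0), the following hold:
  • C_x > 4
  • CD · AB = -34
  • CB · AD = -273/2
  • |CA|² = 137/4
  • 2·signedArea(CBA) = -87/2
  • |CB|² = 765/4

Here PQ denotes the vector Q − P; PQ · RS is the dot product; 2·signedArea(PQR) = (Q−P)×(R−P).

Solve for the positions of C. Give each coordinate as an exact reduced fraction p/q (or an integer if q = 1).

1. C_x = 9/2  [CD · AB = -34 ∩ 2·signedArea(CBA) = -87/2]
2. C_y = 2  [CD · AB = -34 ∩ 2·signedArea(CBA) = -87/2]
   → C = (9/2, 2)

C = (9/2, 2)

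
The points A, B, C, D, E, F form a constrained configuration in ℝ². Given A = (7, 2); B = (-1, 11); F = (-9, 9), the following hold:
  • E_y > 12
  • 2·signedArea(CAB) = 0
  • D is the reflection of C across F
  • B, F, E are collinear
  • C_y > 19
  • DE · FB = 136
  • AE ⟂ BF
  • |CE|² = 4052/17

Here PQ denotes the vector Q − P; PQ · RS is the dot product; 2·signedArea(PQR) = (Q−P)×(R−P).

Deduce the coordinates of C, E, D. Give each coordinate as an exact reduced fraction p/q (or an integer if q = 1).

1. E_x = 75/17  [B, F, E are collinear ∩ AE ⟂ BF]
2. E_y = 210/17  [B, F, E are collinear ∩ AE ⟂ BF]
   → E = (75/17, 210/17)
3. C_x = -9  [line -9·x + -8·y + 79 = 0 ∩ |CE|² = 4052/17]
4. C_y = 20  [line -9·x + -8·y + 79 = 0 ∩ |CE|² = 4052/17]
   → C = (-9, 20)
5. D_x = -9  [D is the reflection of C across F]
6. D_y = -2  [D is the reflection of C across F]
   → D = (-9, -2)

C = (-9, 20)
D = (-9, -2)
E = (75/17, 210/17)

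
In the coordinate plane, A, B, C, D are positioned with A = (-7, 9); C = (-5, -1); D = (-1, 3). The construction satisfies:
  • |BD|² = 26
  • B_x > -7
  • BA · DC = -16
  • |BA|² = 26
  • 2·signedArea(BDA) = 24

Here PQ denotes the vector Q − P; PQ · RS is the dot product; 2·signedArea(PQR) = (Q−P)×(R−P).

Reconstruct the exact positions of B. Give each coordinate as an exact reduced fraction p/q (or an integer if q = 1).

1. B_x = -6  [line 4·x + 4·y + 8 = 0 ∩ |BA|² = 26]
2. B_y = 4  [line 4·x + 4·y + 8 = 0 ∩ |BA|² = 26]
   → B = (-6, 4)

B = (-6, 4)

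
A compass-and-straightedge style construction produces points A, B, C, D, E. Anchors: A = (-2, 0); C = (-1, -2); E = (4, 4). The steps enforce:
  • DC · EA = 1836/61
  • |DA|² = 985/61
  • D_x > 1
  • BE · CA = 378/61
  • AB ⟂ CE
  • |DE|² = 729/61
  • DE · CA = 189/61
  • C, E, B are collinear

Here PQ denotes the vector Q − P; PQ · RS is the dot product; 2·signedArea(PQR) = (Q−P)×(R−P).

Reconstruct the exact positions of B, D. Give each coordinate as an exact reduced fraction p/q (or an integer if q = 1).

B = (-26/61, -80/61)
D = (109/61, 82/61)

1. B_x = -26/61  [C, E, B are collinear ∩ AB ⟂ CE]
2. B_y = -80/61  [C, E, B are collinear ∩ AB ⟂ CE]
   → B = (-26/61, -80/61)
3. D_x = 109/61  [DE · CA = 189/61 ∩ DC · EA = 1836/61]
4. D_y = 82/61  [DE · CA = 189/61 ∩ DC · EA = 1836/61]
   → D = (109/61, 82/61)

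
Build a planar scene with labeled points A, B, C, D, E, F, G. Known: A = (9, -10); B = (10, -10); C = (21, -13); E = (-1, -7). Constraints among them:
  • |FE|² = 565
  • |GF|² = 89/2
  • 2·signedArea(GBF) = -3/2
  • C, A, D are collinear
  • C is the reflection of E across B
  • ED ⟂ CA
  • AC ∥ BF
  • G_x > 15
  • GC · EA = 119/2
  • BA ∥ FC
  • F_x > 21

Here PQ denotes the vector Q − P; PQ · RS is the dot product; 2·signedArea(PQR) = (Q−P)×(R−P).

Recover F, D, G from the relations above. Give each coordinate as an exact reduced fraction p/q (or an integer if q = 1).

1. F_x = 22  [BA ∥ FC ∩ AC ∥ BF]
2. F_y = -13  [BA ∥ FC ∩ AC ∥ BF]
   → F = (22, -13)
3. D_x = -19/17  [C, A, D are collinear ∩ ED ⟂ CA]
4. D_y = -127/17  [C, A, D are collinear ∩ ED ⟂ CA]
   → D = (-19/17, -127/17)
5. G_x = 31/2  [2·signedArea(GBF) = -3/2 ∩ GC · EA = 119/2]
6. G_y = -23/2  [2·signedArea(GBF) = -3/2 ∩ GC · EA = 119/2]
   → G = (31/2, -23/2)

D = (-19/17, -127/17)
F = (22, -13)
G = (31/2, -23/2)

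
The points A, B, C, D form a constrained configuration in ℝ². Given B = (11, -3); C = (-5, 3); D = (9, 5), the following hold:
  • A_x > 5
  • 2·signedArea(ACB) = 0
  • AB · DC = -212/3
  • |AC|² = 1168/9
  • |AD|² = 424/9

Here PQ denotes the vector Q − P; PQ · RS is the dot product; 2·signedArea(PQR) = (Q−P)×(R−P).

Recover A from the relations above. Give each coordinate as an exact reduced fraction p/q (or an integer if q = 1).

1. A_x = 17/3  [2·signedArea(ACB) = 0 ∩ AB · DC = -212/3]
2. A_y = -1  [2·signedArea(ACB) = 0 ∩ AB · DC = -212/3]
   → A = (17/3, -1)

A = (17/3, -1)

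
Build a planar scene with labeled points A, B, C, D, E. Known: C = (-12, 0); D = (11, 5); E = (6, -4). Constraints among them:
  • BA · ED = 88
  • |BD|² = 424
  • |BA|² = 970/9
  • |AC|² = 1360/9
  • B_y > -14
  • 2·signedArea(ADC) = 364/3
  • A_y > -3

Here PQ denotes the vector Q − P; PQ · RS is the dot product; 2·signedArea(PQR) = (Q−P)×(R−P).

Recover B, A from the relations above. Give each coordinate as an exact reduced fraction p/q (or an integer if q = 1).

A = (0, -8/3)
B = (1, -13)

1. A_x = 0  [line 5·x + -23·y + -184/3 = 0 ∩ |AC|² = 1360/9]
2. A_y = -8/3  [line 5·x + -23·y + -184/3 = 0 ∩ |AC|² = 1360/9]
   → A = (0, -8/3)
3. B_x = 1  [line -5·x + -9·y + -112 = 0 ∩ |BD|² = 424]
4. B_y = -13  [line -5·x + -9·y + -112 = 0 ∩ |BD|² = 424]
   → B = (1, -13)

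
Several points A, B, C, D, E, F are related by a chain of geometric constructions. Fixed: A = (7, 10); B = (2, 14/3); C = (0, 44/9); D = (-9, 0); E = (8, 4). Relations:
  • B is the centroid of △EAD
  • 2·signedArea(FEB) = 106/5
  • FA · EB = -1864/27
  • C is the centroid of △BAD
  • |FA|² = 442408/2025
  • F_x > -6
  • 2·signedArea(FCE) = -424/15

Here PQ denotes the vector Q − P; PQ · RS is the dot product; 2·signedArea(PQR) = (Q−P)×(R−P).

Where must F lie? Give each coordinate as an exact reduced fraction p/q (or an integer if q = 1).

1. F_x = -27/5  [2·signedArea(FEB) = 106/5 ∩ FA · EB = -1864/27]
2. F_y = 88/45  [2·signedArea(FEB) = 106/5 ∩ FA · EB = -1864/27]
   → F = (-27/5, 88/45)

F = (-27/5, 88/45)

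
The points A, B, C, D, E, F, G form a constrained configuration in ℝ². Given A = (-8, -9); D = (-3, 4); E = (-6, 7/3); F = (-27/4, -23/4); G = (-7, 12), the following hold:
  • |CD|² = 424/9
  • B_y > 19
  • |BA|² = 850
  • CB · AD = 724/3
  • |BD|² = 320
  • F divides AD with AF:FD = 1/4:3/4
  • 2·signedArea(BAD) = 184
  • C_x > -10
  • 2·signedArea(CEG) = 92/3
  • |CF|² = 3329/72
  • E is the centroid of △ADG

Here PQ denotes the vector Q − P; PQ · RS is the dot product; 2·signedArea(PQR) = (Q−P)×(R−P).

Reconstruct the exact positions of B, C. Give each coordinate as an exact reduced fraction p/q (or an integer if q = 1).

B = (-11, 20)
C = (-9, 2/3)

1. B_x = -11  [line -13·x + 5·y + -243 = 0 ∩ |BD|² = 320]
2. B_y = 20  [line -13·x + 5·y + -243 = 0 ∩ |BD|² = 320]
   → B = (-11, 20)
3. C_x = -9  [2·signedArea(CEG) = 92/3 ∩ CB · AD = 724/3]
4. C_y = 2/3  [2·signedArea(CEG) = 92/3 ∩ CB · AD = 724/3]
   → C = (-9, 2/3)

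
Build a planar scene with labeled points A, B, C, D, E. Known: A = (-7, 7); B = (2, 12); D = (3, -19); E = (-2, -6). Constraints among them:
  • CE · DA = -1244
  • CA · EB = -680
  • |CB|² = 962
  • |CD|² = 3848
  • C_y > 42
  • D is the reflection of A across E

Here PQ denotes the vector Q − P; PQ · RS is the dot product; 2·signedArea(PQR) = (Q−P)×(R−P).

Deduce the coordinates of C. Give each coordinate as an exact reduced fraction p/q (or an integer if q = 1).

C = (1, 43)

1. C_x = 1  [CE · DA = -1244 ∩ CA · EB = -680]
2. C_y = 43  [CE · DA = -1244 ∩ CA · EB = -680]
   → C = (1, 43)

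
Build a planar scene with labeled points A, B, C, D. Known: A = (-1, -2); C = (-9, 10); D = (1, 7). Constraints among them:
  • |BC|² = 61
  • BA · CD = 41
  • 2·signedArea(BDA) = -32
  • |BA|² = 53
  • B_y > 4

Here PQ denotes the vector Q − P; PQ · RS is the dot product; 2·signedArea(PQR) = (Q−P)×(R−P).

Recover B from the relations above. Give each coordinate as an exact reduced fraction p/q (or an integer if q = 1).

1. B_x = -3  [BA · CD = 41 ∩ 2·signedArea(BDA) = -32]
2. B_y = 5  [BA · CD = 41 ∩ 2·signedArea(BDA) = -32]
   → B = (-3, 5)

B = (-3, 5)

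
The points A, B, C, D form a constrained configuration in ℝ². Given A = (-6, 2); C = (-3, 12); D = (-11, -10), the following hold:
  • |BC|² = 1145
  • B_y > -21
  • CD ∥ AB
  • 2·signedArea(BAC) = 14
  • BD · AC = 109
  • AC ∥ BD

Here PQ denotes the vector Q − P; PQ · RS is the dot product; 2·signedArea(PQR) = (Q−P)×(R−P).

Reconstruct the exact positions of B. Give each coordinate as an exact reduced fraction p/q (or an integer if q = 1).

1. B_x = -14  [AC ∥ BD ∩ CD ∥ AB]
2. B_y = -20  [AC ∥ BD ∩ CD ∥ AB]
   → B = (-14, -20)

B = (-14, -20)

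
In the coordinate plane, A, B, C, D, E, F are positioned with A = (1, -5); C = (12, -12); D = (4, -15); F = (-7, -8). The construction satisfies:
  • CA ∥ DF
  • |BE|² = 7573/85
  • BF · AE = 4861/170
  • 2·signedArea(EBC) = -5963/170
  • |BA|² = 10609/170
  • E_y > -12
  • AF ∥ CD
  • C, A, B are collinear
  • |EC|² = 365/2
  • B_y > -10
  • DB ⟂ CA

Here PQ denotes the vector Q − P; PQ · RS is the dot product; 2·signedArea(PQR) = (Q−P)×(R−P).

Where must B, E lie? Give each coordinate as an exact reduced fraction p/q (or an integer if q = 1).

1. B_x = 1303/170  [C, A, B are collinear ∩ DB ⟂ CA]
2. B_y = -1571/170  [C, A, B are collinear ∩ DB ⟂ CA]
   → B = (1303/170, -1571/170)
3. E_x = -3/2  [2·signedArea(EBC) = -5963/170 ∩ BF · AE = 4861/170]
4. E_y = -23/2  [2·signedArea(EBC) = -5963/170 ∩ BF · AE = 4861/170]
   → E = (-3/2, -23/2)

B = (1303/170, -1571/170)
E = (-3/2, -23/2)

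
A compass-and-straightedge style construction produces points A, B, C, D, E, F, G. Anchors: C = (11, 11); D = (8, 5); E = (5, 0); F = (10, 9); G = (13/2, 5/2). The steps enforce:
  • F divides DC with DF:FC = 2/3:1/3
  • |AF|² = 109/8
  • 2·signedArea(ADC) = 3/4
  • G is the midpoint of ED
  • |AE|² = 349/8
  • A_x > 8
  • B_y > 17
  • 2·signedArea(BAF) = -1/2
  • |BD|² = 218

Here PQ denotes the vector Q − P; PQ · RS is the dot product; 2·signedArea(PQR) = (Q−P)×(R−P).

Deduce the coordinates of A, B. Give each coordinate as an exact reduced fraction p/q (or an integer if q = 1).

A = (33/4, 23/4)
B = (15, 18)

1. A_x = 33/4  [line -6·x + 3·y + 129/4 = 0 ∩ |AE|² = 349/8]
2. A_y = 23/4  [line -6·x + 3·y + 129/4 = 0 ∩ |AE|² = 349/8]
   → A = (33/4, 23/4)
3. B_x = 15  [line -13/4·x + 7/4·y + 69/4 = 0 ∩ |BD|² = 218]
4. B_y = 18  [line -13/4·x + 7/4·y + 69/4 = 0 ∩ |BD|² = 218]
   → B = (15, 18)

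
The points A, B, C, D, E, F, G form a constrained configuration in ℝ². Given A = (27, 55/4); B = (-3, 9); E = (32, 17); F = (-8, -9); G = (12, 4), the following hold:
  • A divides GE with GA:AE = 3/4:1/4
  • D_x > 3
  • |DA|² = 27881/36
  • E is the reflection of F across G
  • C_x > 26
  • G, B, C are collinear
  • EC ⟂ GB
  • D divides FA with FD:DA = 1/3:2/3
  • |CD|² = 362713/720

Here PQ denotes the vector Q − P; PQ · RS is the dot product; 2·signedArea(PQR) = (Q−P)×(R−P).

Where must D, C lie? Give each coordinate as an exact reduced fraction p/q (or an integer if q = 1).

1. D_x = 11/3  [D divides FA with FD:DA = 1/3:2/3]
2. D_y = -17/12  [D divides FA with FD:DA = 1/3:2/3]
   → D = (11/3, -17/12)
3. C_x = 261/10  [G, B, C are collinear ∩ EC ⟂ GB]
4. C_y = -7/10  [G, B, C are collinear ∩ EC ⟂ GB]
   → C = (261/10, -7/10)

C = (261/10, -7/10)
D = (11/3, -17/12)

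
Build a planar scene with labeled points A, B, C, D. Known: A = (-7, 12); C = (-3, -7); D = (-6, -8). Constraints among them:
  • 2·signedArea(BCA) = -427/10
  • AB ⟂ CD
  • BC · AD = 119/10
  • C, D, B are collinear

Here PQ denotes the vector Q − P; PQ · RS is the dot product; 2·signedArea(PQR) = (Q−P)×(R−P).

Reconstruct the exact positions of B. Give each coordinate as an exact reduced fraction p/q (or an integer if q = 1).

B = (-9/10, -63/10)

1. B_x = -9/10  [C, D, B are collinear ∩ AB ⟂ CD]
2. B_y = -63/10  [C, D, B are collinear ∩ AB ⟂ CD]
   → B = (-9/10, -63/10)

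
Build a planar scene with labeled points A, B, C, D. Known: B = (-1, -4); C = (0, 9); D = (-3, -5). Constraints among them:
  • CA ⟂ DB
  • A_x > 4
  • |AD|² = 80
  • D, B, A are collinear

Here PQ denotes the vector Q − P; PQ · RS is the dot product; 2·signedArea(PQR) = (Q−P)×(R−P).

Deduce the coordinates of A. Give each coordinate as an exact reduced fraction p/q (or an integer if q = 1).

A = (5, -1)

1. A_x = 5  [D, B, A are collinear ∩ CA ⟂ DB]
2. A_y = -1  [D, B, A are collinear ∩ CA ⟂ DB]
   → A = (5, -1)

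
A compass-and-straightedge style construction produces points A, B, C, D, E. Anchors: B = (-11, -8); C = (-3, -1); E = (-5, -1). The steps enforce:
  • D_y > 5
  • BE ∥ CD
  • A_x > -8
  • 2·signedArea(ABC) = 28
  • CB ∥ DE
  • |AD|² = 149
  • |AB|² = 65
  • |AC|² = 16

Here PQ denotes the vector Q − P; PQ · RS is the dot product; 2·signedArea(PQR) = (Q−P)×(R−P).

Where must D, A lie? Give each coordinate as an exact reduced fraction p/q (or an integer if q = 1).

1. D_x = 3  [CB ∥ DE ∩ BE ∥ CD]
2. D_y = 6  [CB ∥ DE ∩ BE ∥ CD]
   → D = (3, 6)
3. A_x = -7  [line -7·x + 8·y + -41 = 0 ∩ |AB|² = 65]
4. A_y = -1  [line -7·x + 8·y + -41 = 0 ∩ |AB|² = 65]
   → A = (-7, -1)

A = (-7, -1)
D = (3, 6)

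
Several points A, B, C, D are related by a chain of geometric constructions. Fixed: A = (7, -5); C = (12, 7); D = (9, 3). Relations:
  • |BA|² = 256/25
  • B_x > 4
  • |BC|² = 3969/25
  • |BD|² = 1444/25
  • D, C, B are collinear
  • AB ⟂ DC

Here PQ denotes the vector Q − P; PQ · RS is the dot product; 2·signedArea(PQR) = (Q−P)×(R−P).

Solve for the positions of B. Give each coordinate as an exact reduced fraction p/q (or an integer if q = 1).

B = (111/25, -77/25)

1. B_x = 111/25  [D, C, B are collinear ∩ AB ⟂ DC]
2. B_y = -77/25  [D, C, B are collinear ∩ AB ⟂ DC]
   → B = (111/25, -77/25)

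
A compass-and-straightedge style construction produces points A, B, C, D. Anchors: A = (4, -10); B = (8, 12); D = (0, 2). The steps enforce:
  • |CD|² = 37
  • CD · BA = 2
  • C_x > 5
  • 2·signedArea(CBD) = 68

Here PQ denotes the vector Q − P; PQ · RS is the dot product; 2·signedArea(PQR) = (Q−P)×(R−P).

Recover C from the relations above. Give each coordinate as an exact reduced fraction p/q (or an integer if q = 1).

C = (6, 1)

1. C_x = 6  [2·signedArea(CBD) = 68 ∩ CD · BA = 2]
2. C_y = 1  [2·signedArea(CBD) = 68 ∩ CD · BA = 2]
   → C = (6, 1)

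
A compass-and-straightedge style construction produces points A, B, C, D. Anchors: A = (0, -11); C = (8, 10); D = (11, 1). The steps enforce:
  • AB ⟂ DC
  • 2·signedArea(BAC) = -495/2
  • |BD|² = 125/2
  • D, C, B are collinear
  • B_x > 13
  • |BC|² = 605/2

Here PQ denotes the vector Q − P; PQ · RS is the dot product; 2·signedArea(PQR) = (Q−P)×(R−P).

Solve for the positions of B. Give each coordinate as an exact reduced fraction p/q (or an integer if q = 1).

1. B_x = 27/2  [D, C, B are collinear ∩ AB ⟂ DC]
2. B_y = -13/2  [D, C, B are collinear ∩ AB ⟂ DC]
   → B = (27/2, -13/2)

B = (27/2, -13/2)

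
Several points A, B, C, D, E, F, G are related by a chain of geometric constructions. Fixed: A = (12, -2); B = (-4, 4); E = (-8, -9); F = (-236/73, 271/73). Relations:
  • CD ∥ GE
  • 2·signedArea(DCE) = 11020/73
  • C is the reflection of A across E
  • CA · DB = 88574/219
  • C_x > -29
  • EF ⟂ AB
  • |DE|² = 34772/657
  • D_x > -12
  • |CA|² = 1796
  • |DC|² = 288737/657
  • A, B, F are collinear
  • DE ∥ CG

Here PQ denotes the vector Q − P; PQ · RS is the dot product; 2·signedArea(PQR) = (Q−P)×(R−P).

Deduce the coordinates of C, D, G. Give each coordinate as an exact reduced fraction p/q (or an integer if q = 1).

C = (-28, -16)
D = (-2572/219, -605/219)
G = (-5312/219, -4870/219)

1. C_x = -28  [C is the reflection of A across E]
2. C_y = -16  [C is the reflection of A across E]
   → C = (-28, -16)
3. D_x = -2572/219  [2·signedArea(DCE) = 11020/73 ∩ CA · DB = 88574/219]
4. D_y = -605/219  [2·signedArea(DCE) = 11020/73 ∩ CA · DB = 88574/219]
   → D = (-2572/219, -605/219)
5. G_x = -5312/219  [CD ∥ GE ∩ DE ∥ CG]
6. G_y = -4870/219  [CD ∥ GE ∩ DE ∥ CG]
   → G = (-5312/219, -4870/219)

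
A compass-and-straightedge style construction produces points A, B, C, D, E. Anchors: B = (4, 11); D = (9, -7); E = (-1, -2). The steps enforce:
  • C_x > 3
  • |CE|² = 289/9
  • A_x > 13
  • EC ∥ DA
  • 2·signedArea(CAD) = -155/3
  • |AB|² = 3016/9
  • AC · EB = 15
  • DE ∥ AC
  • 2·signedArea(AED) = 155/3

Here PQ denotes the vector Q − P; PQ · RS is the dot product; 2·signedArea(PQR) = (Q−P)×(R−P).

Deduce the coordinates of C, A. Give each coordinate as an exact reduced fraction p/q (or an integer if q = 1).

1. A_x = 14  [line 5·x + 10·y + -80/3 = 0 ∩ |AB|² = 3016/9]
2. A_y = -13/3  [line 5·x + 10·y + -80/3 = 0 ∩ |AB|² = 3016/9]
   → A = (14, -13/3)
3. C_x = 4  [2·signedArea(CAD) = -155/3 ∩ DE ∥ AC]
4. C_y = 2/3  [2·signedArea(CAD) = -155/3 ∩ DE ∥ AC]
   → C = (4, 2/3)

A = (14, -13/3)
C = (4, 2/3)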